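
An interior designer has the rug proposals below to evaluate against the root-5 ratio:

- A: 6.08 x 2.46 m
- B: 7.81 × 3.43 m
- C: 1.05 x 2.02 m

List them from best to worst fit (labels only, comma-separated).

Ratios: A = 6.08 / 2.46 ≈ 2.472; B = 7.81 / 3.43 ≈ 2.277; C = 2.02 / 1.05 ≈ 1.924.
|Δ from 2.236|: A 0.236; B 0.041; C 0.312.

B, A, C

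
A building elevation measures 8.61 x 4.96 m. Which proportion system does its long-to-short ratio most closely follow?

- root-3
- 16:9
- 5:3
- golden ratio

Ratio = 8.61 / 4.96 ≈ 1.736.
Distances: root-3 1.732 (Δ 0.004); 16:9 1.778 (Δ 0.042); 5:3 1.667 (Δ 0.069); golden ratio 1.618 (Δ 0.118).

root-3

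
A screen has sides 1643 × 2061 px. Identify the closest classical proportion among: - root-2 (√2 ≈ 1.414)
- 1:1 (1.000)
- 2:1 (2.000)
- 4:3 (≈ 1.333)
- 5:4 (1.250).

5:4

2061/1643 ≈ 1.254. Nearest candidates are 5:4 (1.250, off by 0.004) and 4:3 (1.333, off by 0.079).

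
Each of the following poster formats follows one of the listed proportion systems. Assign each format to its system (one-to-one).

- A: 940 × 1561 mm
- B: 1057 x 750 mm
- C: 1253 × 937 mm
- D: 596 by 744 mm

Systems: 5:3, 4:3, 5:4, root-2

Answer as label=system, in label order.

A = 1561/940 ≈ 1.661 → 5:3 (1.667)
B = 1057/750 ≈ 1.409 → root-2 (1.414)
C = 1253/937 ≈ 1.337 → 4:3 (1.333)
D = 744/596 ≈ 1.248 → 5:4 (1.250)

A=5:3, B=root-2, C=4:3, D=5:4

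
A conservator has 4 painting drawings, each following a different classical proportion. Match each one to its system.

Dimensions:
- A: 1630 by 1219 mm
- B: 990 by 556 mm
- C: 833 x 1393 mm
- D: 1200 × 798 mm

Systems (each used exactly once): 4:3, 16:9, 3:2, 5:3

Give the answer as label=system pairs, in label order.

Ratios: A ≈ 1.337; B ≈ 1.781; C ≈ 1.672; D ≈ 1.504.
Targets: 4:3 ≈ 1.333; 16:9 ≈ 1.778; 3:2 ≈ 1.500; 5:3 ≈ 1.667.

A=4:3, B=16:9, C=5:3, D=3:2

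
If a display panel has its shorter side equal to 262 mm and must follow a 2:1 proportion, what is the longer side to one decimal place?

524.0 mm

2:1 = 2.00000.
Longer side = 262 × 2.00000 ≈ 524.000 → 524.0 mm.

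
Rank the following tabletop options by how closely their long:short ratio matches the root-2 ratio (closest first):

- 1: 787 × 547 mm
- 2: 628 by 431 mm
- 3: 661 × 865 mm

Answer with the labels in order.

1: 787/547 ≈ 1.439 → |1.439 − 1.414| = 0.025
2: 628/431 ≈ 1.457 → |1.457 − 1.414| = 0.043
3: 865/661 ≈ 1.309 → |1.309 − 1.414| = 0.105

1, 2, 3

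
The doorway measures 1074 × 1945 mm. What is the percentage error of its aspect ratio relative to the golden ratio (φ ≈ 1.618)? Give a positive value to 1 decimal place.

Ratio = 1945 / 1074 ≈ 1.8110.
Ideal golden ratio ≈ 1.6180. |1.8110 − 1.6180| / 1.6180 ≈ 11.93% → 11.9%.

11.9%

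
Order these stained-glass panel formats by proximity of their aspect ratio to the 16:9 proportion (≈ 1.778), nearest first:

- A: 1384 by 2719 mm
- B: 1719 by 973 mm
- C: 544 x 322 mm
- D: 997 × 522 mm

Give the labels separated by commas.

Ratios: A = 2719 / 1384 ≈ 1.965; B = 1719 / 973 ≈ 1.767; C = 544 / 322 ≈ 1.689; D = 997 / 522 ≈ 1.910.
|Δ from 1.778|: A 0.187; B 0.011; C 0.089; D 0.132.

B, C, D, A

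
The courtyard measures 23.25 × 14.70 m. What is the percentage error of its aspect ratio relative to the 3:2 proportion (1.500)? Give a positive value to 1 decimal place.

5.4%

Ratio = 23.25 / 14.70 ≈ 1.5816.
Ideal 3:2 = 1.5000. |1.5816 − 1.5000| / 1.5000 ≈ 5.44% → 5.4%.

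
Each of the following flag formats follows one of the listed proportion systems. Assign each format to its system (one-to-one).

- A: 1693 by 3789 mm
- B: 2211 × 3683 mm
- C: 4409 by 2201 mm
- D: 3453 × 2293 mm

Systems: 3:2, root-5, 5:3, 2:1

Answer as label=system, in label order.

A=root-5, B=5:3, C=2:1, D=3:2

Ratios: A ≈ 2.238; B ≈ 1.666; C ≈ 2.003; D ≈ 1.506.
Targets: 3:2 ≈ 1.500; root-5 ≈ 2.236; 5:3 ≈ 1.667; 2:1 ≈ 2.000.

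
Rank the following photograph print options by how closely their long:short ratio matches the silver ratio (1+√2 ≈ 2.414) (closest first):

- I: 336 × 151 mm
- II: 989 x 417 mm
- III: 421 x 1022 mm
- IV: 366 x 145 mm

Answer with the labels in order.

I: 336/151 ≈ 2.225 → |2.225 − 2.414| = 0.189
II: 989/417 ≈ 2.372 → |2.372 − 2.414| = 0.042
III: 1022/421 ≈ 2.428 → |2.428 − 2.414| = 0.014
IV: 366/145 ≈ 2.524 → |2.524 − 2.414| = 0.110

III, II, IV, I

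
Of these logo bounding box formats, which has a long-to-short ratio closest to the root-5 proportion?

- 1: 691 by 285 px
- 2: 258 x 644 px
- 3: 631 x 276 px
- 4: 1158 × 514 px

Target root-5 ≈ 2.236.
1: 2.425 (Δ0.189)  2: 2.496 (Δ0.260)  3: 2.286 (Δ0.050)  4: 2.253 (Δ0.017)

4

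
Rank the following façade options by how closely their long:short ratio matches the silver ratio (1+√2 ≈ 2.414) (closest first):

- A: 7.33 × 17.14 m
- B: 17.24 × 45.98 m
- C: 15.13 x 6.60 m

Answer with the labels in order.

A: 17.14/7.33 ≈ 2.338 → |2.338 − 2.414| = 0.076
B: 45.98/17.24 ≈ 2.667 → |2.667 − 2.414| = 0.253
C: 15.13/6.60 ≈ 2.292 → |2.292 − 2.414| = 0.122

A, C, B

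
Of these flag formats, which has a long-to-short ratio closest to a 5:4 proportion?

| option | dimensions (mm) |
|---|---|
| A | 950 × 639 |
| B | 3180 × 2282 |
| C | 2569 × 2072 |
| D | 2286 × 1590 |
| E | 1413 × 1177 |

C

Ratios (long/short): A ≈ 1.487; B ≈ 1.394; C ≈ 1.240; D ≈ 1.438; E ≈ 1.201.
5:4 ≈ 1.250; option C is nearest (Δ 0.010).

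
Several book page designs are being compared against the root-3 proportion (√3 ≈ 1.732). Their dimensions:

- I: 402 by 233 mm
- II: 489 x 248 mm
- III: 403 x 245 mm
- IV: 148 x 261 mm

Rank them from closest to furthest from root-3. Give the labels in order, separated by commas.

I, IV, III, II

I: 402/233 ≈ 1.725 → |1.725 − 1.732| = 0.007
II: 489/248 ≈ 1.972 → |1.972 − 1.732| = 0.240
III: 403/245 ≈ 1.645 → |1.645 − 1.732| = 0.087
IV: 261/148 ≈ 1.764 → |1.764 − 1.732| = 0.032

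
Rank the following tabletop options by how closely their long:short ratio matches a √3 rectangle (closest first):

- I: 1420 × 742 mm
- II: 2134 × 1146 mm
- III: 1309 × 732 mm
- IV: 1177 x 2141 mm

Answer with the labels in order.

I: 1420/742 ≈ 1.914 → |1.914 − 1.732| = 0.182
II: 2134/1146 ≈ 1.862 → |1.862 − 1.732| = 0.130
III: 1309/732 ≈ 1.788 → |1.788 − 1.732| = 0.056
IV: 2141/1177 ≈ 1.819 → |1.819 − 1.732| = 0.087

III, IV, II, I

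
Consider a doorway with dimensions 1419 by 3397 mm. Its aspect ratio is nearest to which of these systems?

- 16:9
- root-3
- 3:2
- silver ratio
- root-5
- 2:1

3397/1419 ≈ 2.394. Nearest candidates are silver ratio (2.414, off by 0.020) and root-5 (2.236, off by 0.158).

silver ratio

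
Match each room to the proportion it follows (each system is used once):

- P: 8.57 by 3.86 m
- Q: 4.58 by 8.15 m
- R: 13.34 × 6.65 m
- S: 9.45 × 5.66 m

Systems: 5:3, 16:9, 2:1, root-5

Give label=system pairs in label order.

P=root-5, Q=16:9, R=2:1, S=5:3

P = 8.57/3.86 ≈ 2.220 → root-5 (2.236)
Q = 8.15/4.58 ≈ 1.779 → 16:9 (1.778)
R = 13.34/6.65 ≈ 2.006 → 2:1 (2.000)
S = 9.45/5.66 ≈ 1.670 → 5:3 (1.667)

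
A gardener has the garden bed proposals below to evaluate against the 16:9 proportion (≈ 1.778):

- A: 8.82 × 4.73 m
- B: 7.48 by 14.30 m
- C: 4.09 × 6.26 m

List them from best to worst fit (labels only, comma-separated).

A, B, C

Ratios: A = 8.82 / 4.73 ≈ 1.865; B = 14.30 / 7.48 ≈ 1.912; C = 6.26 / 4.09 ≈ 1.531.
|Δ from 1.778|: A 0.087; B 0.134; C 0.247.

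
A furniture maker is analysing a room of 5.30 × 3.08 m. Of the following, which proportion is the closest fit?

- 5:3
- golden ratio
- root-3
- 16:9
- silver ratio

root-3

Ratio = 5.30 / 3.08 ≈ 1.721.
Distances: 5:3 1.667 (Δ 0.054); golden ratio 1.618 (Δ 0.103); root-3 1.732 (Δ 0.011); 16:9 1.778 (Δ 0.057); silver ratio 2.414 (Δ 0.693).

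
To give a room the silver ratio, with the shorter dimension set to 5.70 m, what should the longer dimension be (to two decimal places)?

13.76 m

silver ratio ≈ 2.41421.
Longer side = 5.70 × 2.41421 ≈ 13.7610 → 13.76 m.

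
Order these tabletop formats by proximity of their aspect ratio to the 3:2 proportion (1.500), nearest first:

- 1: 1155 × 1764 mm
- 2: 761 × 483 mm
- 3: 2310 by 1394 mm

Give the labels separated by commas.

Ratios: 1 = 1764 / 1155 ≈ 1.527; 2 = 761 / 483 ≈ 1.576; 3 = 2310 / 1394 ≈ 1.657.
|Δ from 1.500|: 1 0.027; 2 0.076; 3 0.157.

1, 2, 3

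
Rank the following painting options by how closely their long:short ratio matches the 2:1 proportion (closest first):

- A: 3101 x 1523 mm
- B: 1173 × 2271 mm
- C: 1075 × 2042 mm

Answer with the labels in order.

A, B, C

Ratios: A = 3101 / 1523 ≈ 2.036; B = 2271 / 1173 ≈ 1.936; C = 2042 / 1075 ≈ 1.900.
|Δ from 2.000|: A 0.036; B 0.064; C 0.100.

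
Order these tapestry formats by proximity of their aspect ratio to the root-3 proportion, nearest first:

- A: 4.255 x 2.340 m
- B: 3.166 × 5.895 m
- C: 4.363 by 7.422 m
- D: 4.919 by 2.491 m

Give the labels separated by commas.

Ratios: A = 4.255 / 2.340 ≈ 1.818; B = 5.895 / 3.166 ≈ 1.862; C = 7.422 / 4.363 ≈ 1.701; D = 4.919 / 2.491 ≈ 1.975.
|Δ from 1.732|: A 0.086; B 0.130; C 0.031; D 0.243.

C, A, B, D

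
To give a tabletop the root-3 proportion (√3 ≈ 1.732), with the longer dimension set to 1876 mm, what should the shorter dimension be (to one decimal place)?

1083.1 mm

root-3 ≈ 1.73205.
Shorter side = 1876 ÷ 1.73205 ≈ 1083.110 → 1083.1 mm.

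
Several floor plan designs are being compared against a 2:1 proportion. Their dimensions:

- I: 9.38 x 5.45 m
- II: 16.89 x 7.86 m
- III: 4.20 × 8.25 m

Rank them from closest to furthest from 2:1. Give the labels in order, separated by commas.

Ratios: I = 9.38 / 5.45 ≈ 1.721; II = 16.89 / 7.86 ≈ 2.149; III = 8.25 / 4.20 ≈ 1.964.
|Δ from 2.000|: I 0.279; II 0.149; III 0.036.

III, II, I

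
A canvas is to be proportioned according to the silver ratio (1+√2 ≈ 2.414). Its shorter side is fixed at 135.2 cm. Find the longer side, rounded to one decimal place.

326.4 cm

silver ratio ≈ 2.41421.
Longer side = 135.2 × 2.41421 ≈ 326.401 → 326.4 cm.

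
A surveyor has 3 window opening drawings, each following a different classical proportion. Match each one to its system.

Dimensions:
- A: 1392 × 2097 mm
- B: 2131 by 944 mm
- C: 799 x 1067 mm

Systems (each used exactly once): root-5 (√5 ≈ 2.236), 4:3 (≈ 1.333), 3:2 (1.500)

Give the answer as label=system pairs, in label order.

A=3:2, B=root-5, C=4:3

A = 2097/1392 ≈ 1.506 → 3:2 (1.500)
B = 2131/944 ≈ 2.257 → root-5 (2.236)
C = 1067/799 ≈ 1.335 → 4:3 (1.333)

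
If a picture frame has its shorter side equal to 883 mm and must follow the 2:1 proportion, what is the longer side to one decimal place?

2:1 = 2.00000.
Longer side = 883 × 2.00000 ≈ 1766.000 → 1766.0 mm.

1766.0 mm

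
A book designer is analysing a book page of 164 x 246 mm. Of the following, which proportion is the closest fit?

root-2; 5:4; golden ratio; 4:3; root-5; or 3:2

3:2

Ratio = 246 / 164 ≈ 1.500.
Distances: root-2 1.414 (Δ 0.086); 5:4 1.250 (Δ 0.250); golden ratio 1.618 (Δ 0.118); 4:3 1.333 (Δ 0.167); root-5 2.236 (Δ 0.736); 3:2 1.500 (Δ 0.000).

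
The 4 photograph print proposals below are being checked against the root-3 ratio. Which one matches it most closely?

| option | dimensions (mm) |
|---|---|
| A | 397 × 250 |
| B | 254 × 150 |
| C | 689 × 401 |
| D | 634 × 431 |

Ratios (long/short): A ≈ 1.588; B ≈ 1.693; C ≈ 1.718; D ≈ 1.471.
root-3 ≈ 1.732; option C is nearest (Δ 0.014).

C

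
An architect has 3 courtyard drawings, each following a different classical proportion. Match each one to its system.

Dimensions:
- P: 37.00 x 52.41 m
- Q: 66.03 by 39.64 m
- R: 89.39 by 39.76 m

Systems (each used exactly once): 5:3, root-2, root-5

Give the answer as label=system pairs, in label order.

Ratios: P ≈ 1.416; Q ≈ 1.666; R ≈ 2.248.
Targets: 5:3 ≈ 1.667; root-2 ≈ 1.414; root-5 ≈ 2.236.

P=root-2, Q=5:3, R=root-5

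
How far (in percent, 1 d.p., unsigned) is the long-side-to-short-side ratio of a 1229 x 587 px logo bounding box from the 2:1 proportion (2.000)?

4.7%

Ratio = 1229 / 587 ≈ 2.0937.
Ideal 2:1 = 2.0000. |2.0937 − 2.0000| / 2.0000 ≈ 4.69% → 4.7%.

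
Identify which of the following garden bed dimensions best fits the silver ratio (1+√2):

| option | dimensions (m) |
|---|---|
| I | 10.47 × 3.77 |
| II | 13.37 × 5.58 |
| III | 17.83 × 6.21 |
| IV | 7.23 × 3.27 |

II

Ratios (long/short): I ≈ 2.777; II ≈ 2.396; III ≈ 2.871; IV ≈ 2.211.
silver ratio ≈ 2.414; option II is nearest (Δ 0.018).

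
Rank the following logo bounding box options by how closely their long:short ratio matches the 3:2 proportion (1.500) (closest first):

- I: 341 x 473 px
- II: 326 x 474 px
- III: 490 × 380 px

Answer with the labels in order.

II, I, III

I: 473/341 ≈ 1.387 → |1.387 − 1.500| = 0.113
II: 474/326 ≈ 1.454 → |1.454 − 1.500| = 0.046
III: 490/380 ≈ 1.289 → |1.289 − 1.500| = 0.211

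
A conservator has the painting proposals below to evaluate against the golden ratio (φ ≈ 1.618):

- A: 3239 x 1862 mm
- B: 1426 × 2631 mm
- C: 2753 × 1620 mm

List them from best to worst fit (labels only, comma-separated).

C, A, B

Ratios: A = 3239 / 1862 ≈ 1.740; B = 2631 / 1426 ≈ 1.845; C = 2753 / 1620 ≈ 1.699.
|Δ from 1.618|: A 0.122; B 0.227; C 0.081.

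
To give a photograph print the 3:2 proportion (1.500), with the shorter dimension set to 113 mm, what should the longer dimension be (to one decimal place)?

3:2 = 1.50000.
Longer side = 113 × 1.50000 ≈ 169.500 → 169.5 mm.

169.5 mm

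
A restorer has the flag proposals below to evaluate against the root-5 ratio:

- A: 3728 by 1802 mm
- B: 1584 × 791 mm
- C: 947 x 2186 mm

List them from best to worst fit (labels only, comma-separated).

A: 3728/1802 ≈ 2.069 → |2.069 − 2.236| = 0.167
B: 1584/791 ≈ 2.003 → |2.003 − 2.236| = 0.233
C: 2186/947 ≈ 2.308 → |2.308 − 2.236| = 0.072

C, A, B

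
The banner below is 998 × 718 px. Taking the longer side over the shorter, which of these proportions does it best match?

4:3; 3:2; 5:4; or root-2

root-2

998/718 ≈ 1.390. Nearest candidates are root-2 (1.414, off by 0.024) and 4:3 (1.333, off by 0.057).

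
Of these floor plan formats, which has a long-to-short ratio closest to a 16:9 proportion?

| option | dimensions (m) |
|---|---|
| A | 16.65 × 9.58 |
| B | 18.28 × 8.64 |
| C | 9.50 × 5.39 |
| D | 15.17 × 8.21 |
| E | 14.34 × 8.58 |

C

Ratios (long/short): A ≈ 1.738; B ≈ 2.116; C ≈ 1.763; D ≈ 1.848; E ≈ 1.671.
16:9 ≈ 1.778; option C is nearest (Δ 0.015).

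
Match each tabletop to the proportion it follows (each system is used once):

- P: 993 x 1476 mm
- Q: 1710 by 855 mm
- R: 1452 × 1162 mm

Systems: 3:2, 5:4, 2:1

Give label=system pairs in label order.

P=3:2, Q=2:1, R=5:4

P = 1476/993 ≈ 1.486 → 3:2 (1.500)
Q = 1710/855 ≈ 2.000 → 2:1 (2.000)
R = 1452/1162 ≈ 1.250 → 5:4 (1.250)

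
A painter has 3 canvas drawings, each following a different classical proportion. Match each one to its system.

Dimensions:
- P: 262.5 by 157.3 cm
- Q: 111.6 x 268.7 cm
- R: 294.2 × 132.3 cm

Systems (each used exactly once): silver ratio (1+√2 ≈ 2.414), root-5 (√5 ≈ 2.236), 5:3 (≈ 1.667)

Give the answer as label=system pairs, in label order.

P = 262.5/157.3 ≈ 1.669 → 5:3 (1.667)
Q = 268.7/111.6 ≈ 2.408 → silver ratio (2.414)
R = 294.2/132.3 ≈ 2.224 → root-5 (2.236)

P=5:3, Q=silver ratio, R=root-5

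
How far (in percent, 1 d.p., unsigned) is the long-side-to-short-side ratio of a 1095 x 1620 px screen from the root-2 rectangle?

Ratio = 1620 / 1095 ≈ 1.4795.
Ideal root-2 ≈ 1.4142. |1.4795 − 1.4142| / 1.4142 ≈ 4.62% → 4.6%.

4.6%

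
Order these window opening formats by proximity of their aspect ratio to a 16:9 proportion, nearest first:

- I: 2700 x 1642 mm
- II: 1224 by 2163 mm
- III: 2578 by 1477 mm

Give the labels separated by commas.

I: 2700/1642 ≈ 1.644 → |1.644 − 1.778| = 0.134
II: 2163/1224 ≈ 1.767 → |1.767 − 1.778| = 0.011
III: 2578/1477 ≈ 1.745 → |1.745 − 1.778| = 0.033

II, III, I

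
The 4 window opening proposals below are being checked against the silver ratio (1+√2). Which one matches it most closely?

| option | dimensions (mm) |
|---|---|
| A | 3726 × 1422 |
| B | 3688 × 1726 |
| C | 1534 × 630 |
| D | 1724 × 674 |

C

Ratios (long/short): A ≈ 2.620; B ≈ 2.137; C ≈ 2.435; D ≈ 2.558.
silver ratio ≈ 2.414; option C is nearest (Δ 0.021).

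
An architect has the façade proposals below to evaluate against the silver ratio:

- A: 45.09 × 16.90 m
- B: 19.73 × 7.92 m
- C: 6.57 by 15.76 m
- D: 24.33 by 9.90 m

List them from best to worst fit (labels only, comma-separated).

A: 45.09/16.90 ≈ 2.668 → |2.668 − 2.414| = 0.254
B: 19.73/7.92 ≈ 2.491 → |2.491 − 2.414| = 0.077
C: 15.76/6.57 ≈ 2.399 → |2.399 − 2.414| = 0.015
D: 24.33/9.90 ≈ 2.458 → |2.458 − 2.414| = 0.044

C, D, B, A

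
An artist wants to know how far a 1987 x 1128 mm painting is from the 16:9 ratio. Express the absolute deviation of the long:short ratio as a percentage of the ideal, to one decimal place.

0.9%

Ratio = 1987 / 1128 ≈ 1.7615.
Ideal 16:9 ≈ 1.7778. |1.7615 − 1.7778| / 1.7778 ≈ 0.92% → 0.9%.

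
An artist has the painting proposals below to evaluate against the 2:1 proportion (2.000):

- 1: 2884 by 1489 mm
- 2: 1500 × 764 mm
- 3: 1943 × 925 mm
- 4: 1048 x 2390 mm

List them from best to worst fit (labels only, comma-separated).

Ratios: 1 = 2884 / 1489 ≈ 1.937; 2 = 1500 / 764 ≈ 1.963; 3 = 1943 / 925 ≈ 2.101; 4 = 2390 / 1048 ≈ 2.281.
|Δ from 2.000|: 1 0.063; 2 0.037; 3 0.101; 4 0.281.

2, 1, 3, 4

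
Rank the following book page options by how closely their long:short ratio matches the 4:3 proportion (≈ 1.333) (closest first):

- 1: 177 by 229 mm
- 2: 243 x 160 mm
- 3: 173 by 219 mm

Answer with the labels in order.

1, 3, 2

1: 229/177 ≈ 1.294 → |1.294 − 1.333| = 0.039
2: 243/160 ≈ 1.519 → |1.519 − 1.333| = 0.186
3: 219/173 ≈ 1.266 → |1.266 − 1.333| = 0.067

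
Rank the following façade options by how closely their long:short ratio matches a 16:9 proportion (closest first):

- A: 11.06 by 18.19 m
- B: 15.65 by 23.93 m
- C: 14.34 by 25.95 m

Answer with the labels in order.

C, A, B

Ratios: A = 18.19 / 11.06 ≈ 1.645; B = 23.93 / 15.65 ≈ 1.529; C = 25.95 / 14.34 ≈ 1.810.
|Δ from 1.778|: A 0.133; B 0.249; C 0.032.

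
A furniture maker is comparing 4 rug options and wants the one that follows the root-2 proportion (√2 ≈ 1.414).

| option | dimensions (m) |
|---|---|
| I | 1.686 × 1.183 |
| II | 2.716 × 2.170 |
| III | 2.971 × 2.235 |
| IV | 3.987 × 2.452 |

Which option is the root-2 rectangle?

I

Ratios (long/short): I ≈ 1.425; II ≈ 1.252; III ≈ 1.329; IV ≈ 1.626.
root-2 ≈ 1.414; option I is nearest (Δ 0.011).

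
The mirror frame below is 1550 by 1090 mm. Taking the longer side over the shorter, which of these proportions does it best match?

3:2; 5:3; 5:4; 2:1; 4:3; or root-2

Ratio = 1550 / 1090 ≈ 1.422.
Distances: 3:2 1.500 (Δ 0.078); 5:3 1.667 (Δ 0.245); 5:4 1.250 (Δ 0.172); 2:1 2.000 (Δ 0.578); 4:3 1.333 (Δ 0.089); root-2 1.414 (Δ 0.008).

root-2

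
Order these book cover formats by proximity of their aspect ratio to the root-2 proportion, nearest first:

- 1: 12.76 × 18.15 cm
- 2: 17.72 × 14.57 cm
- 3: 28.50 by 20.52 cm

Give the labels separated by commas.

1: 18.15/12.76 ≈ 1.422 → |1.422 − 1.414| = 0.008
2: 17.72/14.57 ≈ 1.216 → |1.216 − 1.414| = 0.198
3: 28.50/20.52 ≈ 1.389 → |1.389 − 1.414| = 0.025

1, 3, 2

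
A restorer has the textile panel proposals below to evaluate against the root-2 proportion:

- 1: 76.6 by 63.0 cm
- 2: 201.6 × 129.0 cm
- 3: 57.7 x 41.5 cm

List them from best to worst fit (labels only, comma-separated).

3, 2, 1

Ratios: 1 = 76.6 / 63.0 ≈ 1.216; 2 = 201.6 / 129.0 ≈ 1.563; 3 = 57.7 / 41.5 ≈ 1.390.
|Δ from 1.414|: 1 0.198; 2 0.149; 3 0.024.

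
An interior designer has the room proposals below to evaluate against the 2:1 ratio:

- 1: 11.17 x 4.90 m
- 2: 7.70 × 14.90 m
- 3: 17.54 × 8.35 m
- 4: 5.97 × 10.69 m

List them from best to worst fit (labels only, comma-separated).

2, 3, 4, 1

1: 11.17/4.90 ≈ 2.280 → |2.280 − 2.000| = 0.280
2: 14.90/7.70 ≈ 1.935 → |1.935 − 2.000| = 0.065
3: 17.54/8.35 ≈ 2.101 → |2.101 − 2.000| = 0.101
4: 10.69/5.97 ≈ 1.791 → |1.791 − 2.000| = 0.209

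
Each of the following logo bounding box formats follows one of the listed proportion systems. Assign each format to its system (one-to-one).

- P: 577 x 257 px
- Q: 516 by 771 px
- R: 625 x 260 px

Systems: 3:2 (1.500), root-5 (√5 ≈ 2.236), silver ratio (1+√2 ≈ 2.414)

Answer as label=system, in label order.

Ratios: P ≈ 2.245; Q ≈ 1.494; R ≈ 2.404.
Targets: 3:2 ≈ 1.500; root-5 ≈ 2.236; silver ratio ≈ 2.414.

P=root-5, Q=3:2, R=silver ratio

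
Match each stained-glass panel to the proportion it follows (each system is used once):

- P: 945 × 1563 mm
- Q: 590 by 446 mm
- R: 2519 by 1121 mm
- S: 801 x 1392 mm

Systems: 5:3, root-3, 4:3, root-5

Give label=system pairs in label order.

P=5:3, Q=4:3, R=root-5, S=root-3

Ratios: P ≈ 1.654; Q ≈ 1.323; R ≈ 2.247; S ≈ 1.738.
Targets: 5:3 ≈ 1.667; root-3 ≈ 1.732; 4:3 ≈ 1.333; root-5 ≈ 2.236.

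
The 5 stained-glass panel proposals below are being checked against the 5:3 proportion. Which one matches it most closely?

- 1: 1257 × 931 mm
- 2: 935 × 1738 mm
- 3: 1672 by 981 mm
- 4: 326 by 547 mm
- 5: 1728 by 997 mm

Target 5:3 ≈ 1.667.
1: 1.350 (Δ0.317)  2: 1.859 (Δ0.192)  3: 1.704 (Δ0.037)  4: 1.678 (Δ0.011)  5: 1.733 (Δ0.066)

4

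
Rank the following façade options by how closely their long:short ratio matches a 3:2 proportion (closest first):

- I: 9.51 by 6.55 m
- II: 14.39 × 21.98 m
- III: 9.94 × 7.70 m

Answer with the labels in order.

Ratios: I = 9.51 / 6.55 ≈ 1.452; II = 21.98 / 14.39 ≈ 1.527; III = 9.94 / 7.70 ≈ 1.291.
|Δ from 1.500|: I 0.048; II 0.027; III 0.209.

II, I, III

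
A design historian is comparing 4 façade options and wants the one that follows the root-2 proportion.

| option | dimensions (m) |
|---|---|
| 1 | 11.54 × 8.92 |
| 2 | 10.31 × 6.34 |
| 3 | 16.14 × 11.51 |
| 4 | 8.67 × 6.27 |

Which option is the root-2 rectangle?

3

Target root-2 ≈ 1.414.
1: 1.294 (Δ0.120)  2: 1.626 (Δ0.212)  3: 1.402 (Δ0.012)  4: 1.383 (Δ0.031)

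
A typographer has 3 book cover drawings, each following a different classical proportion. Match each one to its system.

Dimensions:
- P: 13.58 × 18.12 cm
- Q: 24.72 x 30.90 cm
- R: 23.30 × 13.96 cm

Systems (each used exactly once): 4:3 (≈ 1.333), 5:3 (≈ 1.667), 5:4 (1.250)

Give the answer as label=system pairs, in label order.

P=4:3, Q=5:4, R=5:3

P = 18.12/13.58 ≈ 1.334 → 4:3 (1.333)
Q = 30.90/24.72 ≈ 1.250 → 5:4 (1.250)
R = 23.30/13.96 ≈ 1.669 → 5:3 (1.667)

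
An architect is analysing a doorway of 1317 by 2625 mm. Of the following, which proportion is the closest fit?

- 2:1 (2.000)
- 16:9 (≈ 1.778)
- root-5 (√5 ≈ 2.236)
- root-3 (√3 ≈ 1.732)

2:1

Ratio = 2625 / 1317 ≈ 1.993.
Distances: 2:1 2.000 (Δ 0.007); 16:9 1.778 (Δ 0.215); root-5 2.236 (Δ 0.243); root-3 1.732 (Δ 0.261).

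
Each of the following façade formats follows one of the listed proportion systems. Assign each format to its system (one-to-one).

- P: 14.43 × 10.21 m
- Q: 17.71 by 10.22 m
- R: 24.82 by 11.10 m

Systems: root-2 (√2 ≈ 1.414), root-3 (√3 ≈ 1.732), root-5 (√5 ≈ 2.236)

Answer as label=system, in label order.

P = 14.43/10.21 ≈ 1.413 → root-2 (1.414)
Q = 17.71/10.22 ≈ 1.733 → root-3 (1.732)
R = 24.82/11.10 ≈ 2.236 → root-5 (2.236)

P=root-2, Q=root-3, R=root-5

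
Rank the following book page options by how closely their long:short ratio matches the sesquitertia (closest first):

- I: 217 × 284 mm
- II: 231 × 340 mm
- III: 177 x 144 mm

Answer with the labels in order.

Ratios: I = 284 / 217 ≈ 1.309; II = 340 / 231 ≈ 1.472; III = 177 / 144 ≈ 1.229.
|Δ from 1.333|: I 0.024; II 0.139; III 0.104.

I, III, II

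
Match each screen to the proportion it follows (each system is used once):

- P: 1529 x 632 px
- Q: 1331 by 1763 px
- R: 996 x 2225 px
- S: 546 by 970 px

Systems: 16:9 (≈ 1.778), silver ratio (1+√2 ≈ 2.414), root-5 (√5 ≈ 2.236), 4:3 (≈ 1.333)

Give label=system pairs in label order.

Ratios: P ≈ 2.419; Q ≈ 1.325; R ≈ 2.234; S ≈ 1.777.
Targets: 16:9 ≈ 1.778; silver ratio ≈ 2.414; root-5 ≈ 2.236; 4:3 ≈ 1.333.

P=silver ratio, Q=4:3, R=root-5, S=16:9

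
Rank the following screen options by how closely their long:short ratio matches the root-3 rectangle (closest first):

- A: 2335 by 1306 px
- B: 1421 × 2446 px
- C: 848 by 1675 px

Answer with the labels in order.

B, A, C

Ratios: A = 2335 / 1306 ≈ 1.788; B = 2446 / 1421 ≈ 1.721; C = 1675 / 848 ≈ 1.975.
|Δ from 1.732|: A 0.056; B 0.011; C 0.243.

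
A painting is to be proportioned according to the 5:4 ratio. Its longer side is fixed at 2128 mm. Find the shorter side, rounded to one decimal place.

1702.4 mm

5:4 = 1.25000.
Shorter side = 2128 ÷ 1.25000 ≈ 1702.400 → 1702.4 mm.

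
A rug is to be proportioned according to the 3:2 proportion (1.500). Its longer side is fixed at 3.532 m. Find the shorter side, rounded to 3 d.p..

3:2 = 1.50000.
Shorter side = 3.532 ÷ 1.50000 ≈ 2.35467 → 2.355 m.

2.355 m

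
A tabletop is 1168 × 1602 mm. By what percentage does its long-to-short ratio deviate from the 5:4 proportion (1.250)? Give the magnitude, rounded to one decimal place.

Ratio = 1602 / 1168 ≈ 1.3716.
Ideal 5:4 = 1.2500. |1.3716 − 1.2500| / 1.2500 ≈ 9.73% → 9.7%.

9.7%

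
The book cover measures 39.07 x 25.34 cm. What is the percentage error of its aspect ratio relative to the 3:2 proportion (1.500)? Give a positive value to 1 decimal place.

Ratio = 39.07 / 25.34 ≈ 1.5418.
Ideal 3:2 = 1.5000. |1.5418 − 1.5000| / 1.5000 ≈ 2.79% → 2.8%.

2.8%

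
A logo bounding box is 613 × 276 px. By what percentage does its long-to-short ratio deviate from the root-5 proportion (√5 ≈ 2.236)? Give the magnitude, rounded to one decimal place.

0.7%

Ratio = 613 / 276 ≈ 2.2210.
Ideal root-5 ≈ 2.2361. |2.2210 − 2.2361| / 2.2361 ≈ 0.68% → 0.7%.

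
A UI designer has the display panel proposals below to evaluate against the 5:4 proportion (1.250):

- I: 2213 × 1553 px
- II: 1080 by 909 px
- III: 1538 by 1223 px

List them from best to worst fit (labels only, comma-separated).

Ratios: I = 2213 / 1553 ≈ 1.425; II = 1080 / 909 ≈ 1.188; III = 1538 / 1223 ≈ 1.258.
|Δ from 1.250|: I 0.175; II 0.062; III 0.008.

III, II, I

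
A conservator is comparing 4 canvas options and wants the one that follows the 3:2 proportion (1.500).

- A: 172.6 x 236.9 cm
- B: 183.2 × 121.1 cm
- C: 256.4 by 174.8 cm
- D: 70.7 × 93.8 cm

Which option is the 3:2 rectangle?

Ratios (long/short): A ≈ 1.373; B ≈ 1.513; C ≈ 1.467; D ≈ 1.327.
3:2 ≈ 1.500; option B is nearest (Δ 0.013).

B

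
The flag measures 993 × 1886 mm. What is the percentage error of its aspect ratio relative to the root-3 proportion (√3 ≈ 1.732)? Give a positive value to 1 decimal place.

Ratio = 1886 / 993 ≈ 1.8993.
Ideal root-3 ≈ 1.7321. |1.8993 − 1.7321| / 1.7321 ≈ 9.65% → 9.7%.

9.7%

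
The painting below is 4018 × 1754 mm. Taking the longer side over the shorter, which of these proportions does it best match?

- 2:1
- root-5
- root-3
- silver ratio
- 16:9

root-5

Ratio = 4018 / 1754 ≈ 2.291.
Distances: 2:1 2.000 (Δ 0.291); root-5 2.236 (Δ 0.055); root-3 1.732 (Δ 0.559); silver ratio 2.414 (Δ 0.123); 16:9 1.778 (Δ 0.513).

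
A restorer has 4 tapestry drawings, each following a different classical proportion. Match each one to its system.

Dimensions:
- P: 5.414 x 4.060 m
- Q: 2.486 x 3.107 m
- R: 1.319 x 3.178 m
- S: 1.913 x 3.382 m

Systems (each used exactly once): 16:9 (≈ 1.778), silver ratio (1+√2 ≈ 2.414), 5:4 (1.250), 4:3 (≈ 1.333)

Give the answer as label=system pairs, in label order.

Ratios: P ≈ 1.333; Q ≈ 1.250; R ≈ 2.409; S ≈ 1.768.
Targets: 16:9 ≈ 1.778; silver ratio ≈ 2.414; 5:4 ≈ 1.250; 4:3 ≈ 1.333.

P=4:3, Q=5:4, R=silver ratio, S=16:9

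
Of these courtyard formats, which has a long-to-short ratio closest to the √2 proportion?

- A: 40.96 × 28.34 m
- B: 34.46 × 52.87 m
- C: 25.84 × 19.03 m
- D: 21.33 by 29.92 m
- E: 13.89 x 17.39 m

D

Ratios (long/short): A ≈ 1.445; B ≈ 1.534; C ≈ 1.358; D ≈ 1.403; E ≈ 1.252.
root-2 ≈ 1.414; option D is nearest (Δ 0.011).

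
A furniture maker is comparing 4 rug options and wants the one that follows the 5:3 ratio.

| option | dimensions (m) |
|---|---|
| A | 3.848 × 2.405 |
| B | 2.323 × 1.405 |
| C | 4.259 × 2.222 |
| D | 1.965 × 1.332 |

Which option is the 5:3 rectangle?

Target 5:3 ≈ 1.667.
A: 1.600 (Δ0.067)  B: 1.653 (Δ0.014)  C: 1.917 (Δ0.250)  D: 1.475 (Δ0.192)

B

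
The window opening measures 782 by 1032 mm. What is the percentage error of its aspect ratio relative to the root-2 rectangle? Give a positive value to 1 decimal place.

6.7%

Ratio = 1032 / 782 ≈ 1.3197.
Ideal root-2 ≈ 1.4142. |1.3197 − 1.4142| / 1.4142 ≈ 6.68% → 6.7%.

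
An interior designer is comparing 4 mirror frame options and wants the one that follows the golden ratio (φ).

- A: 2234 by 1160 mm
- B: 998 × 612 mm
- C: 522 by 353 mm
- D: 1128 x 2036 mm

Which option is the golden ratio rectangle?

Ratios (long/short): A ≈ 1.926; B ≈ 1.631; C ≈ 1.479; D ≈ 1.805.
golden ratio ≈ 1.618; option B is nearest (Δ 0.013).

B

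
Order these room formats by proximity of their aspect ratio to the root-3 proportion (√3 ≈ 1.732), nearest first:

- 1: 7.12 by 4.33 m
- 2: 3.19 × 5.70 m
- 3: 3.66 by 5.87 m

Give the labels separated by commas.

1: 7.12/4.33 ≈ 1.644 → |1.644 − 1.732| = 0.088
2: 5.70/3.19 ≈ 1.787 → |1.787 − 1.732| = 0.055
3: 5.87/3.66 ≈ 1.604 → |1.604 − 1.732| = 0.128

2, 1, 3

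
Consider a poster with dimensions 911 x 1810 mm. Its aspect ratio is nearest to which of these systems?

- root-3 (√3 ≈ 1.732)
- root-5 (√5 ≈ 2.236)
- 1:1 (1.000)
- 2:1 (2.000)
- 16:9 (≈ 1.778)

2:1

1810/911 ≈ 1.987. Nearest candidates are 2:1 (2.000, off by 0.013) and 16:9 (1.778, off by 0.209).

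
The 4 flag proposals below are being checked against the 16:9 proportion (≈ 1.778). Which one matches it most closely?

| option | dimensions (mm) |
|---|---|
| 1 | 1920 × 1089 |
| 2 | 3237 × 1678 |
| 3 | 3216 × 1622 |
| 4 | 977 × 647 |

1

Target 16:9 ≈ 1.778.
1: 1.763 (Δ0.015)  2: 1.929 (Δ0.151)  3: 1.983 (Δ0.205)  4: 1.510 (Δ0.268)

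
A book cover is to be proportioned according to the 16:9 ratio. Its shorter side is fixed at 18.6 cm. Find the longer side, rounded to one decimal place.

33.1 cm

16:9 ≈ 1.77778.
Longer side = 18.6 × 1.77778 ≈ 33.067 → 33.1 cm.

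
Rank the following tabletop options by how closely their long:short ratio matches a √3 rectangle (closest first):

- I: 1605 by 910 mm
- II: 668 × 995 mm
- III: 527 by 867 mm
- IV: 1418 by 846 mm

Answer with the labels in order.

Ratios: I = 1605 / 910 ≈ 1.764; II = 995 / 668 ≈ 1.490; III = 867 / 527 ≈ 1.645; IV = 1418 / 846 ≈ 1.676.
|Δ from 1.732|: I 0.032; II 0.242; III 0.087; IV 0.056.

I, IV, III, II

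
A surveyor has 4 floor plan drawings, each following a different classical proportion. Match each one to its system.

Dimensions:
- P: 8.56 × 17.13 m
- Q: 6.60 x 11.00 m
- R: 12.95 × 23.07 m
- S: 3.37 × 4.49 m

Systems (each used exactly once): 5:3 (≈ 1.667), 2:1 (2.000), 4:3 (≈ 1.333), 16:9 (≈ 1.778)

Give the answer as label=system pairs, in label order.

P=2:1, Q=5:3, R=16:9, S=4:3

Ratios: P ≈ 2.001; Q ≈ 1.667; R ≈ 1.781; S ≈ 1.332.
Targets: 5:3 ≈ 1.667; 2:1 ≈ 2.000; 4:3 ≈ 1.333; 16:9 ≈ 1.778.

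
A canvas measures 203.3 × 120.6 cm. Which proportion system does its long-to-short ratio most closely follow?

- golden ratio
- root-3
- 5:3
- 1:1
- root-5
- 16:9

5:3

203.3/120.6 ≈ 1.686. Nearest candidates are 5:3 (1.667, off by 0.019) and root-3 (1.732, off by 0.046).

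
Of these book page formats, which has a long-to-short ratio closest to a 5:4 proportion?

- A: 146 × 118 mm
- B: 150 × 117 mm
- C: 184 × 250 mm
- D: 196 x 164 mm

A

Ratios (long/short): A ≈ 1.237; B ≈ 1.282; C ≈ 1.359; D ≈ 1.195.
5:4 ≈ 1.250; option A is nearest (Δ 0.013).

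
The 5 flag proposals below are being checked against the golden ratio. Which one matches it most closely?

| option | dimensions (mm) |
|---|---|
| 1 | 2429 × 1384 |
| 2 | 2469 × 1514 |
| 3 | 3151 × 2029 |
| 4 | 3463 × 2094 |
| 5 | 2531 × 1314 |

2

Ratios (long/short): 1 ≈ 1.755; 2 ≈ 1.631; 3 ≈ 1.553; 4 ≈ 1.654; 5 ≈ 1.926.
golden ratio ≈ 1.618; option 2 is nearest (Δ 0.013).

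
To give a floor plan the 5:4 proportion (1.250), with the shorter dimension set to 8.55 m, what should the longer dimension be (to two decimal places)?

10.69 m

5:4 = 1.25000.
Longer side = 8.55 × 1.25000 ≈ 10.6875 → 10.69 m.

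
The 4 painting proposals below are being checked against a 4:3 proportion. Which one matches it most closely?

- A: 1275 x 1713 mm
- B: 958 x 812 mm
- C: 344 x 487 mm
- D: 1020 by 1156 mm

A

Ratios (long/short): A ≈ 1.344; B ≈ 1.180; C ≈ 1.416; D ≈ 1.133.
4:3 ≈ 1.333; option A is nearest (Δ 0.011).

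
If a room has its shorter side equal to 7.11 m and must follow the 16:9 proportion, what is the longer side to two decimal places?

16:9 ≈ 1.77778.
Longer side = 7.11 × 1.77778 ≈ 12.6400 → 12.64 m.

12.64 m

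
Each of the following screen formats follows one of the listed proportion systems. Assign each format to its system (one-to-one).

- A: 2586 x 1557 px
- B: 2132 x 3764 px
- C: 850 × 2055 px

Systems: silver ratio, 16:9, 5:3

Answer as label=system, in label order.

A=5:3, B=16:9, C=silver ratio

A = 2586/1557 ≈ 1.661 → 5:3 (1.667)
B = 3764/2132 ≈ 1.765 → 16:9 (1.778)
C = 2055/850 ≈ 2.418 → silver ratio (2.414)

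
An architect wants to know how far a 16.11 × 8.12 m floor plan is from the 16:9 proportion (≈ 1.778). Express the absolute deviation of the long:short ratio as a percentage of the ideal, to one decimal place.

Ratio = 16.11 / 8.12 ≈ 1.9840.
Ideal 16:9 ≈ 1.7778. |1.9840 − 1.7778| / 1.7778 ≈ 11.60% → 11.6%.

11.6%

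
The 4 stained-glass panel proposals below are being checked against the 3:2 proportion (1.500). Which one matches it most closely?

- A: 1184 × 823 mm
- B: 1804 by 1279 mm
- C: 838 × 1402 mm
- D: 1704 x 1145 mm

D

Target 3:2 ≈ 1.500.
A: 1.439 (Δ0.061)  B: 1.410 (Δ0.090)  C: 1.673 (Δ0.173)  D: 1.488 (Δ0.012)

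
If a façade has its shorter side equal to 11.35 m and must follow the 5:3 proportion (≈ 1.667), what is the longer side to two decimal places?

18.92 m

5:3 ≈ 1.66667.
Longer side = 11.35 × 1.66667 ≈ 18.9167 → 18.92 m.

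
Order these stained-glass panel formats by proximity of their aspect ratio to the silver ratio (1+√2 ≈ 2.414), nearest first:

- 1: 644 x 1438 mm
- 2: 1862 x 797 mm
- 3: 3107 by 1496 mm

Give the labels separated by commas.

2, 1, 3

Ratios: 1 = 1438 / 644 ≈ 2.233; 2 = 1862 / 797 ≈ 2.336; 3 = 3107 / 1496 ≈ 2.077.
|Δ from 2.414|: 1 0.181; 2 0.078; 3 0.337.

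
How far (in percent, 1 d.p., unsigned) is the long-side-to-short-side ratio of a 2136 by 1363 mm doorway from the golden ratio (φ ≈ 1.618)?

Ratio = 2136 / 1363 ≈ 1.5671.
Ideal golden ratio ≈ 1.6180. |1.5671 − 1.6180| / 1.6180 ≈ 3.15% → 3.1%.

3.1%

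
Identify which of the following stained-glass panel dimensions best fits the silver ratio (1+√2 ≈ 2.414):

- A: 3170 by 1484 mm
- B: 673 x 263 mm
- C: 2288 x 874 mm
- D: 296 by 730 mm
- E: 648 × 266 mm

E

Target silver ratio ≈ 2.414.
A: 2.136 (Δ0.278)  B: 2.559 (Δ0.145)  C: 2.618 (Δ0.204)  D: 2.466 (Δ0.052)  E: 2.436 (Δ0.022)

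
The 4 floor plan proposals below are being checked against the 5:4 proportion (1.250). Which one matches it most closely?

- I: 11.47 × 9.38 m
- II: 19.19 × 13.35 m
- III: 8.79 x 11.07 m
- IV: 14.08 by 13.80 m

III

Ratios (long/short): I ≈ 1.223; II ≈ 1.437; III ≈ 1.259; IV ≈ 1.020.
5:4 ≈ 1.250; option III is nearest (Δ 0.009).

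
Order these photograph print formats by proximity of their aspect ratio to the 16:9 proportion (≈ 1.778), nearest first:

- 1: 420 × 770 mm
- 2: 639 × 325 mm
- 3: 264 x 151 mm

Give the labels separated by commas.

3, 1, 2

1: 770/420 ≈ 1.833 → |1.833 − 1.778| = 0.055
2: 639/325 ≈ 1.966 → |1.966 − 1.778| = 0.188
3: 264/151 ≈ 1.748 → |1.748 − 1.778| = 0.030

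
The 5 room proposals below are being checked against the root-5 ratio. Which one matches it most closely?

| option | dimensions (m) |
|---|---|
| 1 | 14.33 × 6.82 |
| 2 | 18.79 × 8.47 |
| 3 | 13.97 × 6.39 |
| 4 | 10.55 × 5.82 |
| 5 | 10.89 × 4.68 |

Target root-5 ≈ 2.236.
1: 2.101 (Δ0.135)  2: 2.218 (Δ0.018)  3: 2.186 (Δ0.050)  4: 1.813 (Δ0.423)  5: 2.327 (Δ0.091)

2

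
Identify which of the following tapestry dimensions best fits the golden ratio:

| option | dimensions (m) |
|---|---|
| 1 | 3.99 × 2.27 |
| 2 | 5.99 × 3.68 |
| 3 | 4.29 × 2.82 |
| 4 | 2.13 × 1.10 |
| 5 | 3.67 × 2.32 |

Target golden ratio ≈ 1.618.
1: 1.758 (Δ0.140)  2: 1.628 (Δ0.010)  3: 1.521 (Δ0.097)  4: 1.936 (Δ0.318)  5: 1.582 (Δ0.036)

2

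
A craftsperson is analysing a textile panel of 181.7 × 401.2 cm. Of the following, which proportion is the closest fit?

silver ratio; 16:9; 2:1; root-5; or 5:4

Ratio = 401.2 / 181.7 ≈ 2.208.
Distances: silver ratio 2.414 (Δ 0.206); 16:9 1.778 (Δ 0.430); 2:1 2.000 (Δ 0.208); root-5 2.236 (Δ 0.028); 5:4 1.250 (Δ 0.958).

root-5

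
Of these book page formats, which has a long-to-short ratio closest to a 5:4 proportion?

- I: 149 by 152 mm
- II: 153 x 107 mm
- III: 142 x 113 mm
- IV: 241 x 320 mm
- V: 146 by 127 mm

III

Target 5:4 ≈ 1.250.
I: 1.020 (Δ0.230)  II: 1.430 (Δ0.180)  III: 1.257 (Δ0.007)  IV: 1.328 (Δ0.078)  V: 1.150 (Δ0.100)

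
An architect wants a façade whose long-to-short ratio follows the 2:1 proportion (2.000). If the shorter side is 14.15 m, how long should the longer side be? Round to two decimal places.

28.30 m

2:1 = 2.00000.
Longer side = 14.15 × 2.00000 ≈ 28.3000 → 28.30 m.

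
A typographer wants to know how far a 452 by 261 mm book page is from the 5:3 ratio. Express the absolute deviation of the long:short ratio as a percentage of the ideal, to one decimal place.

3.9%

Ratio = 452 / 261 ≈ 1.7318.
Ideal 5:3 ≈ 1.6667. |1.7318 − 1.6667| / 1.6667 ≈ 3.91% → 3.9%.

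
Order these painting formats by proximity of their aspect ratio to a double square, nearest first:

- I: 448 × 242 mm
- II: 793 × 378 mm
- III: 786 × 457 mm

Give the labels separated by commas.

I: 448/242 ≈ 1.851 → |1.851 − 2.000| = 0.149
II: 793/378 ≈ 2.098 → |2.098 − 2.000| = 0.098
III: 786/457 ≈ 1.720 → |1.720 − 2.000| = 0.280

II, I, III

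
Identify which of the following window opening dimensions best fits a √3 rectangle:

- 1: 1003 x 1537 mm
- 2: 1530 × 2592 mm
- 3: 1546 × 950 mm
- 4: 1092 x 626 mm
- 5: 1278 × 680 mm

Target root-3 ≈ 1.732.
1: 1.532 (Δ0.200)  2: 1.694 (Δ0.038)  3: 1.627 (Δ0.105)  4: 1.744 (Δ0.012)  5: 1.879 (Δ0.147)

4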